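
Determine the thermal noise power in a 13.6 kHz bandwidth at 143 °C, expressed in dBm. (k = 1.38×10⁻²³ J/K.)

T = 143 °C + 273.15 = 416.15 K
P_n = kTB = 1.38×10⁻²³ × 416.15 × 1.36×10⁴ = 7.81×10⁻¹⁷ W
In dBm: 10 log₁₀(7.81×10⁻¹⁷ / 10⁻³) = −131.1 dBm

−131.1 dBm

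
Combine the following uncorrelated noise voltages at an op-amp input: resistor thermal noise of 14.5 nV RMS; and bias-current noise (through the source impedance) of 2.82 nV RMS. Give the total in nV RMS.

Uncorrelated sources add in power (mean-square): V_tot = √(ΣV_i²)
V_tot = √[(1.45×10⁻⁸)² + (2.82×10⁻⁹)²] = 1.48×10⁻⁸ V = 14.8 nV

14.8 nV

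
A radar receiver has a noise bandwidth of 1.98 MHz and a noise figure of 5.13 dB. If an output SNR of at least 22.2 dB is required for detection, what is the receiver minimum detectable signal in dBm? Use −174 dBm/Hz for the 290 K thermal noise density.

−83.7 dBm

Sensitivity = −174 + 10 log₁₀(B) + NF + SNR_min
= −174 + 62.97 + 5.13 + 22.2
= −83.70 dBm → −83.7 dBm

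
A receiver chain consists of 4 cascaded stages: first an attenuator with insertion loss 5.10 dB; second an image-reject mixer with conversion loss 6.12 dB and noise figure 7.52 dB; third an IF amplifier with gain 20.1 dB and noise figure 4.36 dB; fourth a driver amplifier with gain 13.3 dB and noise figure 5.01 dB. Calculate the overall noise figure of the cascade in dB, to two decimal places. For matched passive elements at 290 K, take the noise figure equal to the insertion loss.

Convert to linear (a loss of L dB is a gain of −L dB): F_i = 10^(NF_i/10), G_i = 10^(G_i,dB/10)
  Stage 1: F_1 = 10^(5.10/10) = 3.236, G_1 = 10^(−5.10/10) = 0.3090
  Stage 2: F_2 = 10^(7.52/10) = 5.649, G_2 = 10^(−6.12/10) = 0.2443
  Stage 3: F_3 = 10^(4.36/10) = 2.729, G_3 = 10^(20.1/10) = 102.3
  Stage 4: F_4 = 10^(5.01/10) = 3.170, G_4 = 10^(13.3/10) = 21.38
Friis cascade:
  F = 3.236 + (5.649 − 1)/0.3090 + (2.729 − 1)/0.07551 + (3.170 − 1)/7.727 = 41.46
NF = 10 log₁₀(41.46) = 16.18 dB

16.18 dB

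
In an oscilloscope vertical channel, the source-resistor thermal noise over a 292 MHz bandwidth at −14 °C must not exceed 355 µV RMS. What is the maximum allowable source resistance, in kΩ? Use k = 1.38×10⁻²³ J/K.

30.2 kΩ

T = −14 °C + 273.15 = 259.15 K
Johnson–Nyquist: V_n = √(4kTRB) ⇒ R = V_n² / (4kTB)
4kTB = 4 × 1.38×10⁻²³ × 259.15 × 2.92×10⁸ = 4.18×10⁻¹²
R = (3.55×10⁻⁴)² / 4.18×10⁻¹² = 3.02×10⁴ Ω = 30.2 kΩ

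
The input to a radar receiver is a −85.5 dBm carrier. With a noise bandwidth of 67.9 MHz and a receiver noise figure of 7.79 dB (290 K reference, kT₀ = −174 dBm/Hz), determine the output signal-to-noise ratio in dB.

Noise floor: N = −174 + 10 log₁₀(B) + NF
10 log₁₀(6.79×10⁷) = 78.32 dB
N = −174 + 78.32 + 7.79 = −87.89 dBm
SNR = P_sig − N = −85.5 − (−87.89) = 2.39 dB → 2.4 dB

2.4 dB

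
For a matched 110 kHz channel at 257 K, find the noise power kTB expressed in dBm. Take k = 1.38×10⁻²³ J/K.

−124.1 dBm

P_n = kTB = 1.38×10⁻²³ × 257 × 1.10×10⁵ = 3.90×10⁻¹⁶ W
In dBm: 10 log₁₀(3.90×10⁻¹⁶ / 10⁻³) = −124.1 dBm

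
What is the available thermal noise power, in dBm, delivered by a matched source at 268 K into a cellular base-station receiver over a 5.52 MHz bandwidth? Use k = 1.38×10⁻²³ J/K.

P_n = kTB = 1.38×10⁻²³ × 268 × 5.52×10⁶ = 2.04×10⁻¹⁴ W
In dBm: 10 log₁₀(2.04×10⁻¹⁴ / 10⁻³) = −106.9 dBm

−106.9 dBm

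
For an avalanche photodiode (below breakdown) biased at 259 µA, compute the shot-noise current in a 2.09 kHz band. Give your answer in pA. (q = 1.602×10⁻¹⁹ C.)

416 pA

I_n = √(2qI·B)
2qI·B = 2 × 1.602×10⁻¹⁹ × 2.59×10⁻⁴ × 2.09×10³ = 1.73×10⁻¹⁹ A²
I_n = √(1.73×10⁻¹⁹) = 4.16×10⁻¹⁰ A = 416 pA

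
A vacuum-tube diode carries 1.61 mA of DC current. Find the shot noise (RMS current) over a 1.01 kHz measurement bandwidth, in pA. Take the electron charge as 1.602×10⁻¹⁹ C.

722 pA

I_n = √(2qI·B)
2qI·B = 2 × 1.602×10⁻¹⁹ × 1.61×10⁻³ × 1.01×10³ = 5.21×10⁻¹⁹ A²
I_n = √(5.21×10⁻¹⁹) = 7.22×10⁻¹⁰ A = 722 pA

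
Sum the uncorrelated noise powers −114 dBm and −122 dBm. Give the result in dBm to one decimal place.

−113.4 dBm

Convert to linear, add, convert back:
P₁ = 3.98×10⁻¹⁵ W, P₂ = 6.31×10⁻¹⁶ W
P_tot = 4.61×10⁻¹⁵ W → 10 log₁₀(P_tot / 10⁻³) = −113.4 dBm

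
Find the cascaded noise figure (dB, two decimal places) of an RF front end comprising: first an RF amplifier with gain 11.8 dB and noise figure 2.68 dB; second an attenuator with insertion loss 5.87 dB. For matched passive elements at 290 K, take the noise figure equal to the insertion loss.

Convert to linear (a loss of L dB is a gain of −L dB): F_i = 10^(NF_i/10), G_i = 10^(G_i,dB/10)
  Stage 1: F_1 = 10^(2.68/10) = 1.854, G_1 = 10^(11.8/10) = 15.14
  Stage 2: F_2 = 10^(5.87/10) = 3.864, G_2 = 10^(−5.87/10) = 0.2588
Friis cascade:
  F = 1.854 + (3.864 − 1)/15.14 = 2.043
NF = 10 log₁₀(2.043) = 3.10 dB

3.10 dB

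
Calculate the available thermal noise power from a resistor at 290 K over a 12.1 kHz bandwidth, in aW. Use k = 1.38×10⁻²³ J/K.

P_n = kTB = 1.38×10⁻²³ × 290 × 1.21×10⁴ = 4.84×10⁻¹⁷ W = 48.4 aW

48.4 aW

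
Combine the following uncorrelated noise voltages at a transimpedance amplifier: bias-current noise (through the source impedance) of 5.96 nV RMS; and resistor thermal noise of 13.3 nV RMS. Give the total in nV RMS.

Uncorrelated sources add in power (mean-square): V_tot = √(ΣV_i²)
V_tot = √[(5.96×10⁻⁹)² + (1.33×10⁻⁸)²] = 1.46×10⁻⁸ V = 14.6 nV

14.6 nV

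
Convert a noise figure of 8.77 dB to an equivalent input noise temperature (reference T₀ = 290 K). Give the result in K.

F = 10^(8.77/10) = 7.53356
T_e = (F − 1)·T₀ = (7.53356 − 1) × 290 = 1895 K

1895 K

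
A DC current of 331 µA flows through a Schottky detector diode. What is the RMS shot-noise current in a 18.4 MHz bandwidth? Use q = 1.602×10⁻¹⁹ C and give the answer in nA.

I_n = √(2qI·B)
2qI·B = 2 × 1.602×10⁻¹⁹ × 3.31×10⁻⁴ × 1.84×10⁷ = 1.95×10⁻¹⁵ A²
I_n = √(1.95×10⁻¹⁵) = 4.42×10⁻⁸ A = 44.2 nA

44.2 nA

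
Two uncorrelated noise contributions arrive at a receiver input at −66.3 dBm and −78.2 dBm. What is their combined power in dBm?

Convert to linear, add, convert back:
P₁ = 2.34×10⁻¹⁰ W, P₂ = 1.51×10⁻¹¹ W
P_tot = 2.50×10⁻¹⁰ W → 10 log₁₀(P_tot / 10⁻³) = −66.0 dBm

−66.0 dBm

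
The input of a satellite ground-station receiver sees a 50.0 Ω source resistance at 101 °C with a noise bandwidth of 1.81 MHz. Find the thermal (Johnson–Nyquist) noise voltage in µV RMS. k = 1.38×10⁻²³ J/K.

T = 101 °C + 273.15 = 374.15 K
V_n = √(4kTRB)
4kTRB = 4 × 1.38×10⁻²³ × 374.15 × 5.00×10¹ × 1.81×10⁶ = 1.87×10⁻¹² V²
V_n = √(1.87×10⁻¹²) = 1.37×10⁻⁶ V = 1.37 µV

1.37 µV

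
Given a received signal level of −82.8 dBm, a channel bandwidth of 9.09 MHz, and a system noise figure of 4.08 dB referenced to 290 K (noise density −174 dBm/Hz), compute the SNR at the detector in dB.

Noise floor: N = −174 + 10 log₁₀(B) + NF
10 log₁₀(9.09×10⁶) = 69.59 dB
N = −174 + 69.59 + 4.08 = −100.33 dBm
SNR = P_sig − N = −82.8 − (−100.33) = 17.53 dB → 17.5 dB

17.5 dB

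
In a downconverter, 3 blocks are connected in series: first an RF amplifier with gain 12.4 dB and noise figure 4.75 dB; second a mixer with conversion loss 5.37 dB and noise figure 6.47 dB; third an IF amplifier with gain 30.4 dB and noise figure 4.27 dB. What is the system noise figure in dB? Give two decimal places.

Convert to linear (a loss of L dB is a gain of −L dB): F_i = 10^(NF_i/10), G_i = 10^(G_i,dB/10)
  Stage 1: F_1 = 10^(4.75/10) = 2.985, G_1 = 10^(12.4/10) = 17.38
  Stage 2: F_2 = 10^(6.47/10) = 4.436, G_2 = 10^(−5.37/10) = 0.2904
  Stage 3: F_3 = 10^(4.27/10) = 2.673, G_3 = 10^(30.4/10) = 1096
Friis cascade:
  F = 2.985 + (4.436 − 1)/17.38 + (2.673 − 1)/5.047 = 3.515
NF = 10 log₁₀(3.515) = 5.46 dB

5.46 dB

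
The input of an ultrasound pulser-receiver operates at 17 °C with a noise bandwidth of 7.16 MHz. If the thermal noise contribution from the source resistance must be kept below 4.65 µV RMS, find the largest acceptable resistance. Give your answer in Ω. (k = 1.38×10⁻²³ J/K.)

189 Ω

T = 17 °C + 273.15 = 290.15 K
Johnson–Nyquist: V_n = √(4kTRB) ⇒ R = V_n² / (4kTB)
4kTB = 4 × 1.38×10⁻²³ × 290.15 × 7.16×10⁶ = 1.15×10⁻¹³
R = (4.65×10⁻⁶)² / 1.15×10⁻¹³ = 1.89×10² Ω = 189 Ω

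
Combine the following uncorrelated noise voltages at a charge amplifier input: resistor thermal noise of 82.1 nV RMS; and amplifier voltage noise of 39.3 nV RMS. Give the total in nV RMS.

91.0 nV

Uncorrelated sources add in power (mean-square): V_tot = √(ΣV_i²)
V_tot = √[(8.21×10⁻⁸)² + (3.93×10⁻⁸)²] = 9.10×10⁻⁸ V = 91.0 nV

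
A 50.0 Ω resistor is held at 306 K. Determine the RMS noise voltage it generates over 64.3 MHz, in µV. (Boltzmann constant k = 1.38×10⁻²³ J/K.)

V_n = √(4kTRB)
4kTRB = 4 × 1.38×10⁻²³ × 306 × 5.00×10¹ × 6.43×10⁷ = 5.43×10⁻¹¹ V²
V_n = √(5.43×10⁻¹¹) = 7.37×10⁻⁶ V = 7.37 µV

7.37 µV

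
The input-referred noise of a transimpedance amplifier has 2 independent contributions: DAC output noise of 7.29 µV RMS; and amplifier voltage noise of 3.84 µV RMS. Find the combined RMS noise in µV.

Uncorrelated sources add in power (mean-square): V_tot = √(ΣV_i²)
V_tot = √[(7.29×10⁻⁶)² + (3.84×10⁻⁶)²] = 8.24×10⁻⁶ V = 8.24 µV

8.24 µV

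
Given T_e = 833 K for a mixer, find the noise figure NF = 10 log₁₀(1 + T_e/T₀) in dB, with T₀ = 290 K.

F = 1 + T_e/T₀ = 1 + 833/290 = 3.87241
NF = 10 log₁₀(3.87241) = 5.88 dB

5.88 dB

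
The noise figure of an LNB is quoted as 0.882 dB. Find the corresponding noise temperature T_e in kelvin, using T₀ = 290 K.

65.3 K

F = 10^(0.882/10) = 1.22518
T_e = (F − 1)·T₀ = (1.22518 − 1) × 290 = 65.3 K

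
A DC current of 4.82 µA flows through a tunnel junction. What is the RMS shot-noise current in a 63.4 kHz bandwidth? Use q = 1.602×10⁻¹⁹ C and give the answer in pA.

I_n = √(2qI·B)
2qI·B = 2 × 1.602×10⁻¹⁹ × 4.82×10⁻⁶ × 6.34×10⁴ = 9.79×10⁻²⁰ A²
I_n = √(9.79×10⁻²⁰) = 3.13×10⁻¹⁰ A = 313 pA

313 pA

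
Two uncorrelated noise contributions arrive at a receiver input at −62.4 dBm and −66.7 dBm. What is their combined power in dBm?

Convert to linear, add, convert back:
P₁ = 5.75×10⁻¹⁰ W, P₂ = 2.14×10⁻¹⁰ W
P_tot = 7.89×10⁻¹⁰ W → 10 log₁₀(P_tot / 10⁻³) = −61.0 dBm

−61.0 dBm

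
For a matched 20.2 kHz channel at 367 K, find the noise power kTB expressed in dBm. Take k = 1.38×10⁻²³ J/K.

P_n = kTB = 1.38×10⁻²³ × 367 × 2.02×10⁴ = 1.02×10⁻¹⁶ W
In dBm: 10 log₁₀(1.02×10⁻¹⁶ / 10⁻³) = −129.9 dBm

−129.9 dBm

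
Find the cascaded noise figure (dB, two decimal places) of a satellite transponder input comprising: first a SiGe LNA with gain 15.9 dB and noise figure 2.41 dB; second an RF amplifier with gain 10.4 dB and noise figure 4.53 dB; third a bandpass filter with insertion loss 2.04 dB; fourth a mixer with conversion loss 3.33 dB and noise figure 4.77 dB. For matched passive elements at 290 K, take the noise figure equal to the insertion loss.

Convert to linear (a loss of L dB is a gain of −L dB): F_i = 10^(NF_i/10), G_i = 10^(G_i,dB/10)
  Stage 1: F_1 = 10^(2.41/10) = 1.742, G_1 = 10^(15.9/10) = 38.90
  Stage 2: F_2 = 10^(4.53/10) = 2.838, G_2 = 10^(10.4/10) = 10.96
  Stage 3: F_3 = 10^(2.04/10) = 1.600, G_3 = 10^(−2.04/10) = 0.6252
  Stage 4: F_4 = 10^(4.77/10) = 2.999, G_4 = 10^(−3.33/10) = 0.4645
Friis cascade:
  F = 1.742 + (2.838 − 1)/38.90 + (1.600 − 1)/426.6 + (2.999 − 1)/266.7 = 1.798
NF = 10 log₁₀(1.798) = 2.55 dB

2.55 dB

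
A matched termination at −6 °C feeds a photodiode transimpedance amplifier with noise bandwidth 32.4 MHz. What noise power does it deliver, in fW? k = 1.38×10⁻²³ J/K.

T = −6 °C + 273.15 = 267.15 K
P_n = kTB = 1.38×10⁻²³ × 267.15 × 3.24×10⁷ = 1.19×10⁻¹³ W = 119 fW

119 fW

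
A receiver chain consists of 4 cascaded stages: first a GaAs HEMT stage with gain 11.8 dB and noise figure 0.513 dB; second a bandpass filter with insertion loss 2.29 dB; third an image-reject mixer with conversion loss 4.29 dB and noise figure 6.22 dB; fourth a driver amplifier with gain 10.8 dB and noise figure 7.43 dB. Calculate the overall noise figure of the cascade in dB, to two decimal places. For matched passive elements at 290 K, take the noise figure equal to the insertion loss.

4.61 dB

Convert to linear (a loss of L dB is a gain of −L dB): F_i = 10^(NF_i/10), G_i = 10^(G_i,dB/10)
  Stage 1: F_1 = 10^(0.513/10) = 1.125, G_1 = 10^(11.8/10) = 15.14
  Stage 2: F_2 = 10^(2.29/10) = 1.694, G_2 = 10^(−2.29/10) = 0.5902
  Stage 3: F_3 = 10^(6.22/10) = 4.188, G_3 = 10^(−4.29/10) = 0.3724
  Stage 4: F_4 = 10^(7.43/10) = 5.534, G_4 = 10^(10.8/10) = 12.02
Friis cascade:
  F = 1.125 + (1.694 − 1)/15.14 + (4.188 − 1)/8.933 + (5.534 − 1)/3.327 = 2.891
NF = 10 log₁₀(2.891) = 4.61 dB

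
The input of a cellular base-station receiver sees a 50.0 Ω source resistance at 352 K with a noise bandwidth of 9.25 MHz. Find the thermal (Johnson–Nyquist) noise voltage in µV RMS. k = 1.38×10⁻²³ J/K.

V_n = √(4kTRB)
4kTRB = 4 × 1.38×10⁻²³ × 352 × 5.00×10¹ × 9.25×10⁶ = 8.99×10⁻¹² V²
V_n = √(8.99×10⁻¹²) = 3.00×10⁻⁶ V = 3.00 µV

3.00 µV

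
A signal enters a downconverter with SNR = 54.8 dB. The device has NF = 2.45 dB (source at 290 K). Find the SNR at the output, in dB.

By definition F = SNR_in/SNR_out, so in dB: SNR_out = SNR_in − NF
SNR_out = 54.8 − 2.45 = 52.35 dB

52.35 dB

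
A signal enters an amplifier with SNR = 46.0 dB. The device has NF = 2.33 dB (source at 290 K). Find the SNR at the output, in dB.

43.67 dB

By definition F = SNR_in/SNR_out, so in dB: SNR_out = SNR_in − NF
SNR_out = 46.0 − 2.33 = 43.67 dB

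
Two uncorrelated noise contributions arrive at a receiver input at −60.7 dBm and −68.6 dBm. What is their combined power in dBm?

−60.0 dBm

Convert to linear, add, convert back:
P₁ = 8.51×10⁻¹⁰ W, P₂ = 1.38×10⁻¹⁰ W
P_tot = 9.89×10⁻¹⁰ W → 10 log₁₀(P_tot / 10⁻³) = −60.0 dBm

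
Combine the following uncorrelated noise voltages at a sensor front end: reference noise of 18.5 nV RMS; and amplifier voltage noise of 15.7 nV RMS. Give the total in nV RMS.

Uncorrelated sources add in power (mean-square): V_tot = √(ΣV_i²)
V_tot = √[(1.85×10⁻⁸)² + (1.57×10⁻⁸)²] = 2.43×10⁻⁸ V = 24.3 nV

24.3 nV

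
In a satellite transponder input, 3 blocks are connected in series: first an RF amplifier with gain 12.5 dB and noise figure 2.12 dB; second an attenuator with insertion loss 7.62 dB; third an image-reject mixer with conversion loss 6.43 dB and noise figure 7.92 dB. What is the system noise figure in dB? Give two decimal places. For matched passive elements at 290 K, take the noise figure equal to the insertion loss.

5.55 dB

Convert to linear (a loss of L dB is a gain of −L dB): F_i = 10^(NF_i/10), G_i = 10^(G_i,dB/10)
  Stage 1: F_1 = 10^(2.12/10) = 1.629, G_1 = 10^(12.5/10) = 17.78
  Stage 2: F_2 = 10^(7.62/10) = 5.781, G_2 = 10^(−7.62/10) = 0.1730
  Stage 3: F_3 = 10^(7.92/10) = 6.194, G_3 = 10^(−6.43/10) = 0.2275
Friis cascade:
  F = 1.629 + (5.781 − 1)/17.78 + (6.194 − 1)/3.076 = 3.587
NF = 10 log₁₀(3.587) = 5.55 dB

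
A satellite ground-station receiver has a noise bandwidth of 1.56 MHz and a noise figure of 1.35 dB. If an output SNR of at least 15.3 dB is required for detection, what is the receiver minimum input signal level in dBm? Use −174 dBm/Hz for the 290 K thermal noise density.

Sensitivity = −174 + 10 log₁₀(B) + NF + SNR_min
= −174 + 61.93 + 1.35 + 15.3
= −95.42 dBm → −95.4 dBm

−95.4 dBm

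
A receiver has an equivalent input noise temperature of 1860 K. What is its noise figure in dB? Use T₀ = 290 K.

8.70 dB

F = 1 + T_e/T₀ = 1 + 1860/290 = 7.41379
NF = 10 log₁₀(7.41379) = 8.70 dB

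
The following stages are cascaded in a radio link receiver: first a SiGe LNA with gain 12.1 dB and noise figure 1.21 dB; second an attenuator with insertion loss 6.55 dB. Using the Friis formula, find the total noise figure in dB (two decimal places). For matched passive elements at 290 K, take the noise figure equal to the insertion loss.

1.87 dB

Convert to linear (a loss of L dB is a gain of −L dB): F_i = 10^(NF_i/10), G_i = 10^(G_i,dB/10)
  Stage 1: F_1 = 10^(1.21/10) = 1.321, G_1 = 10^(12.1/10) = 16.22
  Stage 2: F_2 = 10^(6.55/10) = 4.519, G_2 = 10^(−6.55/10) = 0.2213
Friis cascade:
  F = 1.321 + (4.519 − 1)/16.22 = 1.538
NF = 10 log₁₀(1.538) = 1.87 dB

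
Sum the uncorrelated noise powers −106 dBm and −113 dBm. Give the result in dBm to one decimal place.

Convert to linear, add, convert back:
P₁ = 2.51×10⁻¹⁴ W, P₂ = 5.01×10⁻¹⁵ W
P_tot = 3.01×10⁻¹⁴ W → 10 log₁₀(P_tot / 10⁻³) = −105.2 dBm

−105.2 dBm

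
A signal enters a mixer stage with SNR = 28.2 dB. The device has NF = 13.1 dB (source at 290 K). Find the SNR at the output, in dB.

By definition F = SNR_in/SNR_out, so in dB: SNR_out = SNR_in − NF
SNR_out = 28.2 − 13.1 = 15.1 dB

15.1 dB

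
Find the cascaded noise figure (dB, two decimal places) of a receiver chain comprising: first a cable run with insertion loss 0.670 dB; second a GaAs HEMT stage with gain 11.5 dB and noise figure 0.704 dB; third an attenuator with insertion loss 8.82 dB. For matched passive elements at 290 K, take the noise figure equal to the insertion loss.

Convert to linear (a loss of L dB is a gain of −L dB): F_i = 10^(NF_i/10), G_i = 10^(G_i,dB/10)
  Stage 1: F_1 = 10^(0.670/10) = 1.167, G_1 = 10^(−0.670/10) = 0.8570
  Stage 2: F_2 = 10^(0.704/10) = 1.176, G_2 = 10^(11.5/10) = 14.13
  Stage 3: F_3 = 10^(8.82/10) = 7.621, G_3 = 10^(−8.82/10) = 0.1312
Friis cascade:
  F = 1.167 + (1.176 − 1)/0.8570 + (7.621 − 1)/12.11 = 1.919
NF = 10 log₁₀(1.919) = 2.83 dB

2.83 dB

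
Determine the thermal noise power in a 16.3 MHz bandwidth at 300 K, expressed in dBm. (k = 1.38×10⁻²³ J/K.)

−101.7 dBm

P_n = kTB = 1.38×10⁻²³ × 300 × 1.63×10⁷ = 6.75×10⁻¹⁴ W
In dBm: 10 log₁₀(6.75×10⁻¹⁴ / 10⁻³) = −101.7 dBm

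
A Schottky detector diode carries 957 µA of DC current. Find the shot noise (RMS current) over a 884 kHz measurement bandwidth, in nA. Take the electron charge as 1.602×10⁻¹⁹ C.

16.5 nA

I_n = √(2qI·B)
2qI·B = 2 × 1.602×10⁻¹⁹ × 9.57×10⁻⁴ × 8.84×10⁵ = 2.71×10⁻¹⁶ A²
I_n = √(2.71×10⁻¹⁶) = 1.65×10⁻⁸ A = 16.5 nA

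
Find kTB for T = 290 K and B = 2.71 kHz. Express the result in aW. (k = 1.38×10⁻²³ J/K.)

P_n = kTB = 1.38×10⁻²³ × 290 × 2.71×10³ = 1.08×10⁻¹⁷ W = 10.8 aW

10.8 aW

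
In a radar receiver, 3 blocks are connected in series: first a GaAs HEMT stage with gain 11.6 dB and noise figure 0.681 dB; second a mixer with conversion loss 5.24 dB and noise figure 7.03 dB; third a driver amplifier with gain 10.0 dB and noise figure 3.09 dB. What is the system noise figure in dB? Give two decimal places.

2.28 dB

Convert to linear (a loss of L dB is a gain of −L dB): F_i = 10^(NF_i/10), G_i = 10^(G_i,dB/10)
  Stage 1: F_1 = 10^(0.681/10) = 1.170, G_1 = 10^(11.6/10) = 14.45
  Stage 2: F_2 = 10^(7.03/10) = 5.047, G_2 = 10^(−5.24/10) = 0.2992
  Stage 3: F_3 = 10^(3.09/10) = 2.037, G_3 = 10^(10.0/10) = 10.00
Friis cascade:
  F = 1.170 + (5.047 − 1)/14.45 + (2.037 − 1)/4.325 = 1.689
NF = 10 log₁₀(1.689) = 2.28 dB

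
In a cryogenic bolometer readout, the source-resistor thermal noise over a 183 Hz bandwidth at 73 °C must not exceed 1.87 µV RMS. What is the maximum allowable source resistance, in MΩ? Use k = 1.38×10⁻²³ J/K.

T = 73 °C + 273.15 = 346.15 K
Johnson–Nyquist: V_n = √(4kTRB) ⇒ R = V_n² / (4kTB)
4kTB = 4 × 1.38×10⁻²³ × 346.15 × 1.83×10² = 3.50×10⁻¹⁸
R = (1.87×10⁻⁶)² / 3.50×10⁻¹⁸ = 1.00×10⁶ Ω = 1.00 MΩ

1.00 MΩ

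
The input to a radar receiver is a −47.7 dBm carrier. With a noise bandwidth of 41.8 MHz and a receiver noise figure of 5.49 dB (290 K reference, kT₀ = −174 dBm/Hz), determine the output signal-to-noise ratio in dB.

44.6 dB

Noise floor: N = −174 + 10 log₁₀(B) + NF
10 log₁₀(4.18×10⁷) = 76.21 dB
N = −174 + 76.21 + 5.49 = −92.30 dBm
SNR = P_sig − N = −47.7 − (−92.30) = 44.60 dB → 44.6 dB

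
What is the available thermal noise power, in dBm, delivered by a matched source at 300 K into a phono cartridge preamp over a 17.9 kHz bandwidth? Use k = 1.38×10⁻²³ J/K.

−131.3 dBm

P_n = kTB = 1.38×10⁻²³ × 300 × 1.79×10⁴ = 7.41×10⁻¹⁷ W
In dBm: 10 log₁₀(7.41×10⁻¹⁷ / 10⁻³) = −131.3 dBm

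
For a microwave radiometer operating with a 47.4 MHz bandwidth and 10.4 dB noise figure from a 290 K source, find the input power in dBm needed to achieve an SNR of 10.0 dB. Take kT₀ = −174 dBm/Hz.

−76.8 dBm

Sensitivity = −174 + 10 log₁₀(B) + NF + SNR_min
= −174 + 76.76 + 10.4 + 10.0
= −76.84 dBm → −76.8 dBm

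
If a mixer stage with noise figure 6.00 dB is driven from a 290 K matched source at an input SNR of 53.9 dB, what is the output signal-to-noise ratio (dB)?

By definition F = SNR_in/SNR_out, so in dB: SNR_out = SNR_in − NF
SNR_out = 53.9 − 6.00 = 47.90 dB

47.90 dB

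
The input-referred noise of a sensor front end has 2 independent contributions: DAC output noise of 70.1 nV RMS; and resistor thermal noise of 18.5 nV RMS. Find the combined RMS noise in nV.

Uncorrelated sources add in power (mean-square): V_tot = √(ΣV_i²)
V_tot = √[(7.01×10⁻⁸)² + (1.85×10⁻⁸)²] = 7.25×10⁻⁸ V = 72.5 nV

72.5 nV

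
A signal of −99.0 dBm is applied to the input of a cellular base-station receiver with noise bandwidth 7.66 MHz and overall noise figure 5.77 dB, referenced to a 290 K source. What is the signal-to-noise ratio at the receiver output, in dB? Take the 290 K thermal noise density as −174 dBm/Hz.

Noise floor: N = −174 + 10 log₁₀(B) + NF
10 log₁₀(7.66×10⁶) = 68.84 dB
N = −174 + 68.84 + 5.77 = −99.39 dBm
SNR = P_sig − N = −99.0 − (−99.39) = 0.39 dB → 0.4 dB

0.4 dB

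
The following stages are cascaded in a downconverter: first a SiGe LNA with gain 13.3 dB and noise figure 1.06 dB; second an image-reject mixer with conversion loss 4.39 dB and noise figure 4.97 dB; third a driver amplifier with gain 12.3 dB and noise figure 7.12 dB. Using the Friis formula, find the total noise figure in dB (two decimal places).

Convert to linear (a loss of L dB is a gain of −L dB): F_i = 10^(NF_i/10), G_i = 10^(G_i,dB/10)
  Stage 1: F_1 = 10^(1.06/10) = 1.276, G_1 = 10^(13.3/10) = 21.38
  Stage 2: F_2 = 10^(4.97/10) = 3.141, G_2 = 10^(−4.39/10) = 0.3639
  Stage 3: F_3 = 10^(7.12/10) = 5.152, G_3 = 10^(12.3/10) = 16.98
Friis cascade:
  F = 1.276 + (3.141 − 1)/21.38 + (5.152 − 1)/7.780 = 1.910
NF = 10 log₁₀(1.910) = 2.81 dB

2.81 dB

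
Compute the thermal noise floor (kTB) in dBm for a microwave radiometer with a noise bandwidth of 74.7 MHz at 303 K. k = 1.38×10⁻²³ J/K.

−95.1 dBm

P_n = kTB = 1.38×10⁻²³ × 303 × 7.47×10⁷ = 3.12×10⁻¹³ W
In dBm: 10 log₁₀(3.12×10⁻¹³ / 10⁻³) = −95.1 dBm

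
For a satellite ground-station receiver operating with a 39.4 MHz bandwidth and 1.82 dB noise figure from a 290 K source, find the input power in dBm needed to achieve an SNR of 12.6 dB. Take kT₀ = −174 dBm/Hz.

Sensitivity = −174 + 10 log₁₀(B) + NF + SNR_min
= −174 + 75.95 + 1.82 + 12.6
= −83.63 dBm → −83.6 dBm

−83.6 dBm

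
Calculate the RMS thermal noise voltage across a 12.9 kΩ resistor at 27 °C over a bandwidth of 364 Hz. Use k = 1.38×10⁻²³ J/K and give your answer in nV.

279 nV

T = 27 °C + 273.15 = 300.15 K
V_n = √(4kTRB)
4kTRB = 4 × 1.38×10⁻²³ × 300.15 × 1.29×10⁴ × 3.64×10² = 7.78×10⁻¹⁴ V²
V_n = √(7.78×10⁻¹⁴) = 2.79×10⁻⁷ V = 279 nV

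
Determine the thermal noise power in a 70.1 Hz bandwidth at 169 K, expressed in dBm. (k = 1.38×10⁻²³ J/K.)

P_n = kTB = 1.38×10⁻²³ × 169 × 7.01×10¹ = 1.63×10⁻¹⁹ W
In dBm: 10 log₁₀(1.63×10⁻¹⁹ / 10⁻³) = −157.9 dBm

−157.9 dBm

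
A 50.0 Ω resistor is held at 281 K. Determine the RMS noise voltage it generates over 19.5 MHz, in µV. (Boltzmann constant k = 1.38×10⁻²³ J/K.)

V_n = √(4kTRB)
4kTRB = 4 × 1.38×10⁻²³ × 281 × 5.00×10¹ × 1.95×10⁷ = 1.51×10⁻¹¹ V²
V_n = √(1.51×10⁻¹¹) = 3.89×10⁻⁶ V = 3.89 µV

3.89 µV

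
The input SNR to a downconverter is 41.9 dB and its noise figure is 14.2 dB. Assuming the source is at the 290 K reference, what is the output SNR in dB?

27.7 dB

By definition F = SNR_in/SNR_out, so in dB: SNR_out = SNR_in − NF
SNR_out = 41.9 − 14.2 = 27.7 dB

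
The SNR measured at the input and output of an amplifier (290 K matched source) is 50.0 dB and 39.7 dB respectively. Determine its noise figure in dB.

NF (dB) = SNR_in(dB) − SNR_out(dB) when the source is at T₀
NF = 50.0 − 39.7 = 10.3 dB

10.3 dB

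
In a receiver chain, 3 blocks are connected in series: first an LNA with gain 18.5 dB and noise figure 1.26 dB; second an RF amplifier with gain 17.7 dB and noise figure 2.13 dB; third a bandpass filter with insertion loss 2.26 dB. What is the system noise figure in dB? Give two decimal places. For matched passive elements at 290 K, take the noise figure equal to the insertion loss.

1.29 dB

Convert to linear (a loss of L dB is a gain of −L dB): F_i = 10^(NF_i/10), G_i = 10^(G_i,dB/10)
  Stage 1: F_1 = 10^(1.26/10) = 1.337, G_1 = 10^(18.5/10) = 70.79
  Stage 2: F_2 = 10^(2.13/10) = 1.633, G_2 = 10^(17.7/10) = 58.88
  Stage 3: F_3 = 10^(2.26/10) = 1.683, G_3 = 10^(−2.26/10) = 0.5943
Friis cascade:
  F = 1.337 + (1.633 − 1)/70.79 + (1.683 − 1)/4169 = 1.346
NF = 10 log₁₀(1.346) = 1.29 dB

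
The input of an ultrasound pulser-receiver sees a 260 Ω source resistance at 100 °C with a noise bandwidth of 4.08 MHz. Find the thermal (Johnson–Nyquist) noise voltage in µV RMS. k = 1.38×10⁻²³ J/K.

4.67 µV

T = 100 °C + 273.15 = 373.15 K
V_n = √(4kTRB)
4kTRB = 4 × 1.38×10⁻²³ × 373.15 × 2.60×10² × 4.08×10⁶ = 2.19×10⁻¹¹ V²
V_n = √(2.19×10⁻¹¹) = 4.67×10⁻⁶ V = 4.67 µV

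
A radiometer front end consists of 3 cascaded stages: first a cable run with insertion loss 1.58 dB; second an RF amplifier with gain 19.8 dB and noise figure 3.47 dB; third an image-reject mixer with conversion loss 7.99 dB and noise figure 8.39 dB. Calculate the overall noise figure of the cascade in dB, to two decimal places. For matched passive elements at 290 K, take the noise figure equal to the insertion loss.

Convert to linear (a loss of L dB is a gain of −L dB): F_i = 10^(NF_i/10), G_i = 10^(G_i,dB/10)
  Stage 1: F_1 = 10^(1.58/10) = 1.439, G_1 = 10^(−1.58/10) = 0.6950
  Stage 2: F_2 = 10^(3.47/10) = 2.223, G_2 = 10^(19.8/10) = 95.50
  Stage 3: F_3 = 10^(8.39/10) = 6.902, G_3 = 10^(−7.99/10) = 0.1589
Friis cascade:
  F = 1.439 + (2.223 − 1)/0.6950 + (6.902 − 1)/66.37 = 3.288
NF = 10 log₁₀(3.288) = 5.17 dB

5.17 dB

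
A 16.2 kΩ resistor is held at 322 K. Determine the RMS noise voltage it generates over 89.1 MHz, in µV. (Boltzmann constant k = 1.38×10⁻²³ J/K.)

160 µV

V_n = √(4kTRB)
4kTRB = 4 × 1.38×10⁻²³ × 322 × 1.62×10⁴ × 8.91×10⁷ = 2.57×10⁻⁸ V²
V_n = √(2.57×10⁻⁸) = 1.60×10⁻⁴ V = 160 µV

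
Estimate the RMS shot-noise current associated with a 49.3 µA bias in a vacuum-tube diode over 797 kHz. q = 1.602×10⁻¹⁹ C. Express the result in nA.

3.55 nA

I_n = √(2qI·B)
2qI·B = 2 × 1.602×10⁻¹⁹ × 4.93×10⁻⁵ × 7.97×10⁵ = 1.26×10⁻¹⁷ A²
I_n = √(1.26×10⁻¹⁷) = 3.55×10⁻⁹ A = 3.55 nA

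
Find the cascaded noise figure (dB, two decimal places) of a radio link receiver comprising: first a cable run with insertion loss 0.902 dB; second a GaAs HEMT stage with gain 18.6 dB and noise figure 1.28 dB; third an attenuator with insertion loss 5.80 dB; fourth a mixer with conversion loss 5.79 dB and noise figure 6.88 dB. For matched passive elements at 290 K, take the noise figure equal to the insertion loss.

Convert to linear (a loss of L dB is a gain of −L dB): F_i = 10^(NF_i/10), G_i = 10^(G_i,dB/10)
  Stage 1: F_1 = 10^(0.902/10) = 1.231, G_1 = 10^(−0.902/10) = 0.8125
  Stage 2: F_2 = 10^(1.28/10) = 1.343, G_2 = 10^(18.6/10) = 72.44
  Stage 3: F_3 = 10^(5.80/10) = 3.802, G_3 = 10^(−5.80/10) = 0.2630
  Stage 4: F_4 = 10^(6.88/10) = 4.875, G_4 = 10^(−5.79/10) = 0.2636
Friis cascade:
  F = 1.231 + (1.343 − 1)/0.8125 + (3.802 − 1)/58.86 + (4.875 − 1)/15.48 = 1.951
NF = 10 log₁₀(1.951) = 2.90 dB

2.90 dB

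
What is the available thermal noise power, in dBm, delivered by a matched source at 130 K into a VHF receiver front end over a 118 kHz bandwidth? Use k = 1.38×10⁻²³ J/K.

−126.7 dBm

P_n = kTB = 1.38×10⁻²³ × 130 × 1.18×10⁵ = 2.12×10⁻¹⁶ W
In dBm: 10 log₁₀(2.12×10⁻¹⁶ / 10⁻³) = −126.7 dBm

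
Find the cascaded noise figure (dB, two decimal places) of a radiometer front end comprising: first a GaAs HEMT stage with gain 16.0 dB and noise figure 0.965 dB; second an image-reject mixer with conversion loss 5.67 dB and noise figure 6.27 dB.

Convert to linear (a loss of L dB is a gain of −L dB): F_i = 10^(NF_i/10), G_i = 10^(G_i,dB/10)
  Stage 1: F_1 = 10^(0.965/10) = 1.249, G_1 = 10^(16.0/10) = 39.81
  Stage 2: F_2 = 10^(6.27/10) = 4.236, G_2 = 10^(−5.67/10) = 0.2710
Friis cascade:
  F = 1.249 + (4.236 − 1)/39.81 = 1.330
NF = 10 log₁₀(1.330) = 1.24 dB

1.24 dB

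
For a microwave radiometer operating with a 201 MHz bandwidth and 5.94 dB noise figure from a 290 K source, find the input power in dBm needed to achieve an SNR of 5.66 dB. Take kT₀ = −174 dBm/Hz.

−79.4 dBm

Sensitivity = −174 + 10 log₁₀(B) + NF + SNR_min
= −174 + 83.03 + 5.94 + 5.66
= −79.37 dBm → −79.4 dBm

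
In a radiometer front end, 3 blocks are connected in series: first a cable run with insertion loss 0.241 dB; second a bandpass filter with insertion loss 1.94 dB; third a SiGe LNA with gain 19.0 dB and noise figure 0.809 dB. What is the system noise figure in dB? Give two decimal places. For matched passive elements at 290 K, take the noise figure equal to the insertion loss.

2.99 dB

Convert to linear (a loss of L dB is a gain of −L dB): F_i = 10^(NF_i/10), G_i = 10^(G_i,dB/10)
  Stage 1: F_1 = 10^(0.241/10) = 1.057, G_1 = 10^(−0.241/10) = 0.9460
  Stage 2: F_2 = 10^(1.94/10) = 1.563, G_2 = 10^(−1.94/10) = 0.6397
  Stage 3: F_3 = 10^(0.809/10) = 1.205, G_3 = 10^(19.0/10) = 79.43
Friis cascade:
  F = 1.057 + (1.563 − 1)/0.9460 + (1.205 − 1)/0.6052 = 1.991
NF = 10 log₁₀(1.991) = 2.99 dB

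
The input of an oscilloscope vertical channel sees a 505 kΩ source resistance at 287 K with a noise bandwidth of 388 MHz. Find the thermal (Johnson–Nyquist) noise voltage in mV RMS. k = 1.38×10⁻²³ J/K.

V_n = √(4kTRB)
4kTRB = 4 × 1.38×10⁻²³ × 287 × 5.05×10⁵ × 3.88×10⁸ = 3.10×10⁻⁶ V²
V_n = √(3.10×10⁻⁶) = 1.76×10⁻³ V = 1.76 mV

1.76 mV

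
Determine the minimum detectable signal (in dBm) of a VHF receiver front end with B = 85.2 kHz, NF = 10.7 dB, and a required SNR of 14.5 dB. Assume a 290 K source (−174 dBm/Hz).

Sensitivity = −174 + 10 log₁₀(B) + NF + SNR_min
= −174 + 49.3 + 10.7 + 14.5
= −99.5 dBm → −99.5 dBm

−99.5 dBm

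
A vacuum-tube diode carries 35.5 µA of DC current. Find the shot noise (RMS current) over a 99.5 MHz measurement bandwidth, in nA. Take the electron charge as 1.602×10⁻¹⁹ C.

I_n = √(2qI·B)
2qI·B = 2 × 1.602×10⁻¹⁹ × 3.55×10⁻⁵ × 9.95×10⁷ = 1.13×10⁻¹⁵ A²
I_n = √(1.13×10⁻¹⁵) = 3.36×10⁻⁸ A = 33.6 nA

33.6 nA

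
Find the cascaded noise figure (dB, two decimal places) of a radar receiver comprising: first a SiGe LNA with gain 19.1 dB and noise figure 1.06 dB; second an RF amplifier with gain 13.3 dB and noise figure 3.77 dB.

1.12 dB

Convert to linear (a loss of L dB is a gain of −L dB): F_i = 10^(NF_i/10), G_i = 10^(G_i,dB/10)
  Stage 1: F_1 = 10^(1.06/10) = 1.276, G_1 = 10^(19.1/10) = 81.28
  Stage 2: F_2 = 10^(3.77/10) = 2.382, G_2 = 10^(13.3/10) = 21.38
Friis cascade:
  F = 1.276 + (2.382 − 1)/81.28 = 1.293
NF = 10 log₁₀(1.293) = 1.12 dB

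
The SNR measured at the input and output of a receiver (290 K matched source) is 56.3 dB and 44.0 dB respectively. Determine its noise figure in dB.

NF (dB) = SNR_in(dB) − SNR_out(dB) when the source is at T₀
NF = 56.3 − 44.0 = 12.3 dB

12.3 dB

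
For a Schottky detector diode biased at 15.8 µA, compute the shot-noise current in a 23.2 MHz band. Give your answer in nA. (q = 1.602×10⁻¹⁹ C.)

10.8 nA

I_n = √(2qI·B)
2qI·B = 2 × 1.602×10⁻¹⁹ × 1.58×10⁻⁵ × 2.32×10⁷ = 1.17×10⁻¹⁶ A²
I_n = √(1.17×10⁻¹⁶) = 1.08×10⁻⁸ A = 10.8 nA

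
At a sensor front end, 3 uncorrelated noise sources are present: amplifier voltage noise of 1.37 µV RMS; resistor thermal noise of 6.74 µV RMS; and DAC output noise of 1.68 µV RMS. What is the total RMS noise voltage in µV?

Uncorrelated sources add in power (mean-square): V_tot = √(ΣV_i²)
V_tot = √[(1.37×10⁻⁶)² + (6.74×10⁻⁶)² + (1.68×10⁻⁶)²] = 7.08×10⁻⁶ V = 7.08 µV

7.08 µV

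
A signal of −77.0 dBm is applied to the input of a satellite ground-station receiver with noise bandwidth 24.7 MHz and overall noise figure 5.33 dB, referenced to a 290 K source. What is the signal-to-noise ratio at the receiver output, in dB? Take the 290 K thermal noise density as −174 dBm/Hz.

Noise floor: N = −174 + 10 log₁₀(B) + NF
10 log₁₀(2.47×10⁷) = 73.93 dB
N = −174 + 73.93 + 5.33 = −94.74 dBm
SNR = P_sig − N = −77.0 − (−94.74) = 17.74 dB → 17.7 dB

17.7 dB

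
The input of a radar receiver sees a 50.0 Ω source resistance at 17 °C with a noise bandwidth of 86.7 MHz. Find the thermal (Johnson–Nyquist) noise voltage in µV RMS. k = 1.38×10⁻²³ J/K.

8.33 µV

T = 17 °C + 273.15 = 290.15 K
V_n = √(4kTRB)
4kTRB = 4 × 1.38×10⁻²³ × 290.15 × 5.00×10¹ × 8.67×10⁷ = 6.94×10⁻¹¹ V²
V_n = √(6.94×10⁻¹¹) = 8.33×10⁻⁶ V = 8.33 µV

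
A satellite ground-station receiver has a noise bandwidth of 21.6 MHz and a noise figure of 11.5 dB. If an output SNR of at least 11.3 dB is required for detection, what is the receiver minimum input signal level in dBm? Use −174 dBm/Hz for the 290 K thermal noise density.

−77.9 dBm

Sensitivity = −174 + 10 log₁₀(B) + NF + SNR_min
= −174 + 73.34 + 11.5 + 11.3
= −77.86 dBm → −77.9 dBm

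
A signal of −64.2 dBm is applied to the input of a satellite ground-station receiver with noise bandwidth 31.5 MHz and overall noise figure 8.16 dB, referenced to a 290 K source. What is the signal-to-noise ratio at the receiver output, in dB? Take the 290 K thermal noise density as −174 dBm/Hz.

26.7 dB

Noise floor: N = −174 + 10 log₁₀(B) + NF
10 log₁₀(3.15×10⁷) = 74.98 dB
N = −174 + 74.98 + 8.16 = −90.86 dBm
SNR = P_sig − N = −64.2 − (−90.86) = 26.66 dB → 26.7 dB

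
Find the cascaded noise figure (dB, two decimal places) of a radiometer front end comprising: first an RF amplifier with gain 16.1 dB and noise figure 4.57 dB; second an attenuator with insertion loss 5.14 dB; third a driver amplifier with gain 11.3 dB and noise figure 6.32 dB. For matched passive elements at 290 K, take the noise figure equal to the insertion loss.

Convert to linear (a loss of L dB is a gain of −L dB): F_i = 10^(NF_i/10), G_i = 10^(G_i,dB/10)
  Stage 1: F_1 = 10^(4.57/10) = 2.864, G_1 = 10^(16.1/10) = 40.74
  Stage 2: F_2 = 10^(5.14/10) = 3.266, G_2 = 10^(−5.14/10) = 0.3062
  Stage 3: F_3 = 10^(6.32/10) = 4.285, G_3 = 10^(11.3/10) = 13.49
Friis cascade:
  F = 2.864 + (3.266 − 1)/40.74 + (4.285 − 1)/12.47 = 3.183
NF = 10 log₁₀(3.183) = 5.03 dB

5.03 dB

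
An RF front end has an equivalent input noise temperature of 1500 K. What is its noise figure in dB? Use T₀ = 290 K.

F = 1 + T_e/T₀ = 1 + 1500/290 = 6.17241
NF = 10 log₁₀(6.17241) = 7.90 dB

7.90 dB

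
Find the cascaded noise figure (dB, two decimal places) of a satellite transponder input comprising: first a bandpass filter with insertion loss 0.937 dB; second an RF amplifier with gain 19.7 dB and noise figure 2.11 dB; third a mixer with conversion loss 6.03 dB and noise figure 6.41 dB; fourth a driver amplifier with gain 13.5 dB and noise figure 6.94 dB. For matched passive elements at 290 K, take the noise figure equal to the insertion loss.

Convert to linear (a loss of L dB is a gain of −L dB): F_i = 10^(NF_i/10), G_i = 10^(G_i,dB/10)
  Stage 1: F_1 = 10^(0.937/10) = 1.241, G_1 = 10^(−0.937/10) = 0.8059
  Stage 2: F_2 = 10^(2.11/10) = 1.626, G_2 = 10^(19.7/10) = 93.33
  Stage 3: F_3 = 10^(6.41/10) = 4.375, G_3 = 10^(−6.03/10) = 0.2495
  Stage 4: F_4 = 10^(6.94/10) = 4.943, G_4 = 10^(13.5/10) = 22.39
Friis cascade:
  F = 1.241 + (1.626 − 1)/0.8059 + (4.375 − 1)/75.21 + (4.943 − 1)/18.76 = 2.272
NF = 10 log₁₀(2.272) = 3.56 dB

3.56 dB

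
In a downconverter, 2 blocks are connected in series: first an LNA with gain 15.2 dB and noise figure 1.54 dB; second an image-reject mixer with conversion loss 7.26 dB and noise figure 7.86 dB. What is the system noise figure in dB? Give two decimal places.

1.99 dB

Convert to linear (a loss of L dB is a gain of −L dB): F_i = 10^(NF_i/10), G_i = 10^(G_i,dB/10)
  Stage 1: F_1 = 10^(1.54/10) = 1.426, G_1 = 10^(15.2/10) = 33.11
  Stage 2: F_2 = 10^(7.86/10) = 6.109, G_2 = 10^(−7.26/10) = 0.1879
Friis cascade:
  F = 1.426 + (6.109 − 1)/33.11 = 1.580
NF = 10 log₁₀(1.580) = 1.99 dB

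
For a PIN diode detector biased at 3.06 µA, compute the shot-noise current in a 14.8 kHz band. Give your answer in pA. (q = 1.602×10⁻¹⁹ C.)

120 pA

I_n = √(2qI·B)
2qI·B = 2 × 1.602×10⁻¹⁹ × 3.06×10⁻⁶ × 1.48×10⁴ = 1.45×10⁻²⁰ A²
I_n = √(1.45×10⁻²⁰) = 1.20×10⁻¹⁰ A = 120 pA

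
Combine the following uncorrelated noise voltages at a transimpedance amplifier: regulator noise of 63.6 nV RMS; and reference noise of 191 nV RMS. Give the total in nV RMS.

Uncorrelated sources add in power (mean-square): V_tot = √(ΣV_i²)
V_tot = √[(6.36×10⁻⁸)² + (1.91×10⁻⁷)²] = 2.01×10⁻⁷ V = 201 nV

201 nV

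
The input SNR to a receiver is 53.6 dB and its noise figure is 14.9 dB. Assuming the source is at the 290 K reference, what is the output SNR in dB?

By definition F = SNR_in/SNR_out, so in dB: SNR_out = SNR_in − NF
SNR_out = 53.6 − 14.9 = 38.7 dB

38.7 dB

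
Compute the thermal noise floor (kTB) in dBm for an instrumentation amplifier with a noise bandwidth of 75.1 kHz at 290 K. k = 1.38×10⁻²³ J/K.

P_n = kTB = 1.38×10⁻²³ × 290 × 7.51×10⁴ = 3.01×10⁻¹⁶ W
In dBm: 10 log₁₀(3.01×10⁻¹⁶ / 10⁻³) = −125.2 dBm

−125.2 dBm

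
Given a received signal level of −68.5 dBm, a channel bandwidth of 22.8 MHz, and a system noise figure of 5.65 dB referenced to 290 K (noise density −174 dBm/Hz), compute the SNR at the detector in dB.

26.3 dB

Noise floor: N = −174 + 10 log₁₀(B) + NF
10 log₁₀(2.28×10⁷) = 73.58 dB
N = −174 + 73.58 + 5.65 = −94.77 dBm
SNR = P_sig − N = −68.5 − (−94.77) = 26.27 dB → 26.3 dB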